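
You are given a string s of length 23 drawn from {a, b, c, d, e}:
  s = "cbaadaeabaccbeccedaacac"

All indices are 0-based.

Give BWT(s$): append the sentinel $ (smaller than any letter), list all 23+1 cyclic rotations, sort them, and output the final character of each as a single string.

rank  rotation                  last
    0  $cbaadaeabaccbeccedaacac  c
    1  aacac$cbaadaeabaccbecced  d
    2  aadaeabaccbeccedaacac$cb  b
    3  abaccbeccedaacac$cbaadae  e
    4  ac$cbaadaeabaccbeccedaac  c
    5  acac$cbaadaeabaccbecceda  a
    6  accbeccedaacac$cbaadaeab  b
    7  adaeabaccbeccedaacac$cba  a
    8  aeabaccbeccedaacac$cbaad  d
    9  baadaeabaccbeccedaacac$c  c
   10  baccbeccedaacac$cbaadaea  a
   11  beccedaacac$cbaadaeabacc  c
   12  c$cbaadaeabaccbeccedaaca  a
   13  cac$cbaadaeabaccbeccedaa  a
   14  cbaadaeabaccbeccedaacac$  $
   15  cbeccedaacac$cbaadaeabac  c
   16  ccbeccedaacac$cbaadaeaba  a
   17  ccedaacac$cbaadaeabaccbe  e
   18  cedaacac$cbaadaeabaccbec  c
   19  daacac$cbaadaeabaccbecce  e
   20  daeabaccbeccedaacac$cbaa  a
   21  eabaccbeccedaacac$cbaada  a
   22  eccedaacac$cbaadaeabaccb  b
   23  edaacac$cbaadaeabaccbecc  c

cdbecabadcacaa$caeceaabc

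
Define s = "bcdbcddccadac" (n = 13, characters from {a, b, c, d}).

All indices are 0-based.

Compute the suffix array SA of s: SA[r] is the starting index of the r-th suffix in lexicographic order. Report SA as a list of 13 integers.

[11, 9, 0, 3, 12, 8, 7, 1, 4, 10, 2, 6, 5]

rank→(start, suffix):
  0 → (11, 'ac')
  1 → (9, 'adac')
  2 → (0, 'bcdbcddccadac')
  3 → (3, 'bcddccadac')
  4 → (12, 'c')
  5 → (8, 'cadac')
  6 → (7, 'ccadac')
  7 → (1, 'cdbcddccadac')
  8 → (4, 'cddccadac')
  9 → (10, 'dac')
  10 → (2, 'dbcddccadac')
  11 → (6, 'dccadac')
  12 → (5, 'ddccadac')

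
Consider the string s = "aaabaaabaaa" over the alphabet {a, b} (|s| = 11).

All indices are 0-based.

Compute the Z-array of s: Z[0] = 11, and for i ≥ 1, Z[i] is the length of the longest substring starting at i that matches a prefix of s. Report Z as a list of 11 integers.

Z[0]=11
i=1: i≥r, start 0; Z[1]=2 grow→box=[1,3)
i=2: min(r-i=1, Z[1]=2)=1; Z[2]=1
i=3: i≥r, start 0; Z[3]=0
i=4: i≥r, start 0; Z[4]=7 grow→box=[4,11)
i=5: min(r-i=6, Z[1]=2)=2; Z[5]=2
i=6: min(r-i=5, Z[2]=1)=1; Z[6]=1
i=7: min(r-i=4, Z[3]=0)=0; Z[7]=0
i=8: min(r-i=3, Z[4]=7)=3; Z[8]=3
i=9: min(r-i=2, Z[5]=2)=2; Z[9]=2
i=10: min(r-i=1, Z[6]=1)=1; Z[10]=1

[11, 2, 1, 0, 7, 2, 1, 0, 3, 2, 1]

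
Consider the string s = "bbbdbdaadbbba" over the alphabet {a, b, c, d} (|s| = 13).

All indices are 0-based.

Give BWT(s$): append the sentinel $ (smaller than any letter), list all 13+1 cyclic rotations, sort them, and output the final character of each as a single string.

abdabbd$bdbbab

rank  rotation        last
    0  $bbbdbdaadbbba  a
    1  a$bbbdbdaadbbb  b
    2  aadbbba$bbbdbd  d
    3  adbbba$bbbdbda  a
    4  ba$bbbdbdaadbb  b
    5  bba$bbbdbdaadb  b
    6  bbba$bbbdbdaad  d
    7  bbbdbdaadbbba$  $
    8  bbdbdaadbbba$b  b
    9  bdaadbbba$bbbd  d
   10  bdbdaadbbba$bb  b
   11  daadbbba$bbbdb  b
   12  dbbba$bbbdbdaa  a
   13  dbdaadbbba$bbb  b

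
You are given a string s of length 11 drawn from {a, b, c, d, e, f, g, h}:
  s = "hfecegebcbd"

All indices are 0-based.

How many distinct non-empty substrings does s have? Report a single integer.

sorted suffixes:
  #0 SA[0]=7  'bcbd'
  #1 SA[1]=9  'bd'
  #2 SA[2]=8  'cbd'
  #3 SA[3]=3  'cegebcbd'
  #4 SA[4]=10  'd'
  #5 SA[5]=6  'ebcbd'
  #6 SA[6]=2  'ecegebcbd'
  #7 SA[7]=4  'egebcbd'
  #8 SA[8]=1  'fecegebcbd'
  #9 SA[9]=5  'gebcbd'
  #10 SA[10]=0  'hfecegebcbd'

SA = [7, 9, 8, 3, 10, 6, 2, 4, 1, 5, 0]
i: (SA[i-1],SA[i]) lcp shared
  1: (7,9) 1 'b'
  2: (9,8) 0 ''
  3: (8,3) 1 'c'
  4: (3,10) 0 ''
  5: (10,6) 0 ''
  6: (6,2) 1 'e'
  7: (2,4) 1 'e'
  8: (4,1) 0 ''
  9: (1,5) 0 ''
  10: (5,0) 0 ''

n(n+1)/2 = 11·12/2 = 66
Σ LCP = 0 + 1 + 0 + 1 + 0 + 0 + 1 + 1 + 0 + 0 + 0 = 4
distinct = 66 − 4 = 62

62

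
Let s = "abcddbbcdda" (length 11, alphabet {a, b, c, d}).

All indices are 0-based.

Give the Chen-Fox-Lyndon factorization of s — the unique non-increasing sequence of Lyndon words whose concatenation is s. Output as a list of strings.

emit factor 1: 'abcddbbcdd' (i=0, period=10)
emit factor 2: 'a' (i=10, period=1)

["abcddbbcdd", "a"]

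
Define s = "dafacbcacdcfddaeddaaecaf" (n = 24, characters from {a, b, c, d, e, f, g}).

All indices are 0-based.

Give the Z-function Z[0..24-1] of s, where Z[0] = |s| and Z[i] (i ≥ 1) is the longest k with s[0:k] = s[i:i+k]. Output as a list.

Z[0]=24
i=1: i≥r, start 0; Z[1]=0
i=2: i≥r, start 0; Z[2]=0
i=3: i≥r, start 0; Z[3]=0
i=4: i≥r, start 0; Z[4]=0
i=5: i≥r, start 0; Z[5]=0
i=6: i≥r, start 0; Z[6]=0
i=7: i≥r, start 0; Z[7]=0
i=8: i≥r, start 0; Z[8]=0
i=9: i≥r, start 0; Z[9]=1 extend→box=[9,10)
i=10: i≥r, start 0; Z[10]=0
i=11: i≥r, start 0; Z[11]=0
i=12: i≥r, start 0; Z[12]=1 extend→box=[12,13)
i=13: i≥r, start 0; Z[13]=2 extend→box=[13,15)
i=14: min(r-i=1, Z[1]=0)=0; Z[14]=0
i=15: i≥r, start 0; Z[15]=0
i=16: i≥r, start 0; Z[16]=1 extend→box=[16,17)
i=17: i≥r, start 0; Z[17]=2 extend→box=[17,19)
i=18: min(r-i=1, Z[1]=0)=0; Z[18]=0
i=19: i≥r, start 0; Z[19]=0
i=20: i≥r, start 0; Z[20]=0
i=21: i≥r, start 0; Z[21]=0
i=22: i≥r, start 0; Z[22]=0
i=23: i≥r, start 0; Z[23]=0

[24, 0, 0, 0, 0, 0, 0, 0, 0, 1, 0, 0, 1, 2, 0, 0, 1, 2, 0, 0, 0, 0, 0, 0]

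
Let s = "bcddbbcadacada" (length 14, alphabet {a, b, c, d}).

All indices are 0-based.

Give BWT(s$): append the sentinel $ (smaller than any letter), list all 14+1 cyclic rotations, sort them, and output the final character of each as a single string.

addccdb$abbaadc

rank  rotation         last
    0  $bcddbbcadacada  a
    1  a$bcddbbcadacad  d
    2  acada$bcddbbcad  d
    3  ada$bcddbbcadac  c
    4  adacada$bcddbbc  c
    5  bbcadacada$bcdd  d
    6  bcadacada$bcddb  b
    7  bcddbbcadacada$  $
    8  cada$bcddbbcada  a
    9  cadacada$bcddbb  b
   10  cddbbcadacada$b  b
   11  da$bcddbbcadaca  a
   12  dacada$bcddbbca  a
   13  dbbcadacada$bcd  d
   14  ddbbcadacada$bc  c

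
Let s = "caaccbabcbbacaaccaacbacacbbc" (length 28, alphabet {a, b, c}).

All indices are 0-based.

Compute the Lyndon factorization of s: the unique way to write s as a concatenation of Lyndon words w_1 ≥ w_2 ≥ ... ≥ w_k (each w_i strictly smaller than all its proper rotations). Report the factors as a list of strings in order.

emit factor 1: 'c' (i=0, period=1)
emit factor 2: 'aaccbabcbbac' (i=1, period=12)
emit factor 3: 'aacc' (i=13, period=4)
emit factor 4: 'aacbacacbbc' (i=17, period=11)

["c", "aaccbabcbbac", "aacc", "aacbacacbbc"]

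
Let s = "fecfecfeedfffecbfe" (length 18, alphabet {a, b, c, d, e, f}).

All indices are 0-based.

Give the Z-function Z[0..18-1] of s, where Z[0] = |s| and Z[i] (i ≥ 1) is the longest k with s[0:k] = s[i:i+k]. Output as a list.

Z[0]=18
i=1: outside box; Z[1]=0
i=2: outside box; Z[2]=0
i=3: outside box; Z[3]=5 scan→box=[3,8)
i=4: min(r-i=4, Z[1]=0)=0; Z[4]=0
i=5: min(r-i=3, Z[2]=0)=0; Z[5]=0
i=6: min(r-i=2, Z[3]=5)=2; Z[6]=2
i=7: min(r-i=1, Z[4]=0)=0; Z[7]=0
i=8: outside box; Z[8]=0
i=9: outside box; Z[9]=0
i=10: outside box; Z[10]=1 scan→box=[10,11)
i=11: outside box; Z[11]=1 scan→box=[11,12)
i=12: outside box; Z[12]=3 scan→box=[12,15)
i=13: min(r-i=2, Z[1]=0)=0; Z[13]=0
i=14: min(r-i=1, Z[2]=0)=0; Z[14]=0
i=15: outside box; Z[15]=0
i=16: outside box; Z[16]=2 scan→box=[16,18)
i=17: min(r-i=1, Z[1]=0)=0; Z[17]=0

[18, 0, 0, 5, 0, 0, 2, 0, 0, 0, 1, 1, 3, 0, 0, 0, 2, 0]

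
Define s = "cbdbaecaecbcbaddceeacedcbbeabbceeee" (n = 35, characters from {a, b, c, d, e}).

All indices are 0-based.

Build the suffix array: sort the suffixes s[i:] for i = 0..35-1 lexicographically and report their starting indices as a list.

[27, 19, 13, 4, 7, 12, 3, 28, 24, 10, 29, 1, 25, 6, 11, 23, 9, 0, 20, 16, 30, 2, 22, 15, 14, 34, 26, 18, 5, 8, 21, 33, 17, 32, 31]

sorted suffixes:
  #0 SA[0]=27  'abbceeee'
  #1 SA[1]=19  'acedcbbeabbceeee'
  #2 SA[2]=13  'addceeacedcbbeabbceeee'
  #3 SA[3]=4  'aecaecbcbaddceeacedcbbeabbceeee'
  #4 SA[4]=7  'aecbcbaddceeacedcbbeabbceeee'
  #5 SA[5]=12  'baddceeacedcbbeabbceeee'
  #6 SA[6]=3  'baecaecbcbaddceeacedcbbeabbceeee'
  #7 SA[7]=28  'bbceeee'
  #8 SA[8]=24  'bbeabbceeee'
  #9 SA[9]=10  'bcbaddceeacedcbbeabbceeee'
  #10 SA[10]=29  'bceeee'
  #11 SA[11]=1  'bdbaecaecbcbaddceeacedcbbeabbceeee'
  #12 SA[12]=25  'beabbceeee'
  #13 SA[13]=6  'caecbcbaddceeacedcbbeabbceeee'
  #14 SA[14]=11  'cbaddceeacedcbbeabbceeee'
  #15 SA[15]=23  'cbbeabbceeee'
  #16 SA[16]=9  'cbcbaddceeacedcbbeabbceeee'
  #17 SA[17]=0  'cbdbaecaecbcbaddceeacedcbbeabbceeee'
  #18 SA[18]=20  'cedcbbeabbceeee'
  #19 SA[19]=16  'ceeacedcbbeabbceeee'
  #20 SA[20]=30  'ceeee'
  #21 SA[21]=2  'dbaecaecbcbaddceeacedcbbeabbceeee'
  #22 SA[22]=22  'dcbbeabbceeee'
  #23 SA[23]=15  'dceeacedcbbeabbceeee'
  #24 SA[24]=14  'ddceeacedcbbeabbceeee'
  #25 SA[25]=34  'e'
  #26 SA[26]=26  'eabbceeee'
  #27 SA[27]=18  'eacedcbbeabbceeee'
  #28 SA[28]=5  'ecaecbcbaddceeacedcbbeabbceeee'
  #29 SA[29]=8  'ecbcbaddceeacedcbbeabbceeee'
  #30 SA[30]=21  'edcbbeabbceeee'
  #31 SA[31]=33  'ee'
  #32 SA[32]=17  'eeacedcbbeabbceeee'
  #33 SA[33]=32  'eee'
  #34 SA[34]=31  'eeee'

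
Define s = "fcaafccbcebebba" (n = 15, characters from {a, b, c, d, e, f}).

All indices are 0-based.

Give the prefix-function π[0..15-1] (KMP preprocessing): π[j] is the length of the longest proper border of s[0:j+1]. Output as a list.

[0, 0, 0, 0, 1, 2, 0, 0, 0, 0, 0, 0, 0, 0, 0]

π[0] = 0
j=1 s[j]='c': π[1]=0 (border '')
j=2 s[j]='a': π[2]=0 (border '')
j=3 s[j]='a': π[3]=0 (border '')
j=4 s[j]='f': π[4]=1 (border 'f')
j=5 s[j]='c': π[5]=2 (border 'fc')
j=6 s[j]='c': k: 2→0; π[6]=0 (border '')
j=7 s[j]='b': π[7]=0 (border '')
j=8 s[j]='c': π[8]=0 (border '')
j=9 s[j]='e': π[9]=0 (border '')
j=10 s[j]='b': π[10]=0 (border '')
j=11 s[j]='e': π[11]=0 (border '')
j=12 s[j]='b': π[12]=0 (border '')
j=13 s[j]='b': π[13]=0 (border '')
j=14 s[j]='a': π[14]=0 (border '')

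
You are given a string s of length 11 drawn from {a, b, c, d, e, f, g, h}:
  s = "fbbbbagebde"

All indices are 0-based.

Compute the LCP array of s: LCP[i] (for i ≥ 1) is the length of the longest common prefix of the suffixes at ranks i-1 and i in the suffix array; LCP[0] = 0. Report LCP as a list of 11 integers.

[0, 0, 1, 2, 3, 1, 0, 0, 1, 0, 0]

rank | idx | suffix
   0 |   5 | agebde
   1 |   4 | bagebde
   2 |   3 | bbagebde
   3 |   2 | bbbagebde
   4 |   1 | bbbbagebde
   5 |   8 | bde
   6 |   9 | de
   7 |  10 | e
   8 |   7 | ebde
   9 |   0 | fbbbbagebde
  10 |   6 | gebde

SA = [5, 4, 3, 2, 1, 8, 9, 10, 7, 0, 6]
i: (SA[i-1],SA[i]) lcp shared
  1: (5,4) 0 ''
  2: (4,3) 1 'b'
  3: (3,2) 2 'bb'
  4: (2,1) 3 'bbb'
  5: (1,8) 1 'b'
  6: (8,9) 0 ''
  7: (9,10) 0 ''
  8: (10,7) 1 'e'
  9: (7,0) 0 ''
  10: (0,6) 0 ''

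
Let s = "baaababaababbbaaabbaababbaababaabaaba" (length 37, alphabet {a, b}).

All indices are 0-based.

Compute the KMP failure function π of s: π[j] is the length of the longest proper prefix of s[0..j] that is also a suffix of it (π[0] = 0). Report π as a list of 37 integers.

[0, 0, 0, 0, 1, 2, 1, 2, 3, 1, 2, 1, 1, 1, 2, 3, 4, 5, 1, 2, 3, 1, 2, 1, 1, 2, 3, 1, 2, 1, 2, 3, 1, 2, 3, 1, 2]

π[0] = 0
j=1 s[j]='a': π[1]=0 (border '')
j=2 s[j]='a': π[2]=0 (border '')
j=3 s[j]='a': π[3]=0 (border '')
j=4 s[j]='b': π[4]=1 (border 'b')
j=5 s[j]='a': π[5]=2 (border 'ba')
j=6 s[j]='b': k: 2→0; π[6]=1 (border 'b')
j=7 s[j]='a': π[7]=2 (border 'ba')
j=8 s[j]='a': π[8]=3 (border 'baa')
j=9 s[j]='b': k: 3→0; π[9]=1 (border 'b')
j=10 s[j]='a': π[10]=2 (border 'ba')
j=11 s[j]='b': k: 2→0; π[11]=1 (border 'b')
j=12 s[j]='b': k: 1→0; π[12]=1 (border 'b')
j=13 s[j]='b': k: 1→0; π[13]=1 (border 'b')
j=14 s[j]='a': π[14]=2 (border 'ba')
j=15 s[j]='a': π[15]=3 (border 'baa')
j=16 s[j]='a': π[16]=4 (border 'baaa')
j=17 s[j]='b': π[17]=5 (border 'baaab')
j=18 s[j]='b': k: 5→1→0; π[18]=1 (border 'b')
j=19 s[j]='a': π[19]=2 (border 'ba')
j=20 s[j]='a': π[20]=3 (border 'baa')
j=21 s[j]='b': k: 3→0; π[21]=1 (border 'b')
j=22 s[j]='a': π[22]=2 (border 'ba')
j=23 s[j]='b': k: 2→0; π[23]=1 (border 'b')
j=24 s[j]='b': k: 1→0; π[24]=1 (border 'b')
j=25 s[j]='a': π[25]=2 (border 'ba')
j=26 s[j]='a': π[26]=3 (border 'baa')
j=27 s[j]='b': k: 3→0; π[27]=1 (border 'b')
j=28 s[j]='a': π[28]=2 (border 'ba')
j=29 s[j]='b': k: 2→0; π[29]=1 (border 'b')
j=30 s[j]='a': π[30]=2 (border 'ba')
j=31 s[j]='a': π[31]=3 (border 'baa')
j=32 s[j]='b': k: 3→0; π[32]=1 (border 'b')
j=33 s[j]='a': π[33]=2 (border 'ba')
j=34 s[j]='a': π[34]=3 (border 'baa')
j=35 s[j]='b': k: 3→0; π[35]=1 (border 'b')
j=36 s[j]='a': π[36]=2 (border 'ba')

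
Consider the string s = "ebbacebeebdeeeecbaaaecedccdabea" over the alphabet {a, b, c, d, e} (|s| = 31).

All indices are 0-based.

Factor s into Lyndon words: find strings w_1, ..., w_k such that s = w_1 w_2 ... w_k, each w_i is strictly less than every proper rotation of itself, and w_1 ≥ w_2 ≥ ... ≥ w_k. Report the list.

emit factor 1: 'e' (i=0, period=1)
emit factor 2: 'b' (i=1, period=1)
emit factor 3: 'b' (i=2, period=1)
emit factor 4: 'acebeebdeeeecb' (i=3, period=14)
emit factor 5: 'aaaecedccdabe' (i=17, period=13)
emit factor 6: 'a' (i=30, period=1)

["e", "b", "b", "acebeebdeeeecb", "aaaecedccdabe", "a"]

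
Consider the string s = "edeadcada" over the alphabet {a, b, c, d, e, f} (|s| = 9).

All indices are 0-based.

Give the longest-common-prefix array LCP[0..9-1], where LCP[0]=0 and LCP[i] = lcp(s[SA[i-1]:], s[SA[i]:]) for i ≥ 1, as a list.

sorted suffixes:
  #0 SA[0]=8  'a'
  #1 SA[1]=6  'ada'
  #2 SA[2]=3  'adcada'
  #3 SA[3]=5  'cada'
  #4 SA[4]=7  'da'
  #5 SA[5]=4  'dcada'
  #6 SA[6]=1  'deadcada'
  #7 SA[7]=2  'eadcada'
  #8 SA[8]=0  'edeadcada'

SA = [8, 6, 3, 5, 7, 4, 1, 2, 0]
rank  pair      lcp
   1  s[8:],s[6:]  1  'a'
   2  s[6:],s[3:]  2  'ad'
   3  s[3:],s[5:]  0  ''
   4  s[5:],s[7:]  0  ''
   5  s[7:],s[4:]  1  'd'
   6  s[4:],s[1:]  1  'd'
   7  s[1:],s[2:]  0  ''
   8  s[2:],s[0:]  1  'e'

[0, 1, 2, 0, 0, 1, 1, 0, 1]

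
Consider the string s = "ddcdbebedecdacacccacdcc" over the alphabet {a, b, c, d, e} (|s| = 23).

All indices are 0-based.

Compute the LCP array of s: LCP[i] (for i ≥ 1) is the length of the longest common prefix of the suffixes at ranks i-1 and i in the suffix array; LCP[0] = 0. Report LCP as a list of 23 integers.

rank | idx | suffix
   0 |  12 | acacccacdcc
   1 |  14 | acccacdcc
   2 |  18 | acdcc
   3 |   4 | bebedecdacacccacdcc
   4 |   6 | bedecdacacccacdcc
   5 |  22 | c
   6 |  13 | cacccacdcc
   7 |  17 | cacdcc
   8 |  21 | cc
   9 |  16 | ccacdcc
  10 |  15 | cccacdcc
  11 |  10 | cdacacccacdcc
  12 |   2 | cdbebedecdacacccacdcc
  13 |  19 | cdcc
  14 |  11 | dacacccacdcc
  15 |   3 | dbebedecdacacccacdcc
  16 |  20 | dcc
  17 |   1 | dcdbebedecdacacccacdcc
  18 |   0 | ddcdbebedecdacacccacdcc
  19 |   8 | decdacacccacdcc
  20 |   5 | ebedecdacacccacdcc
  21 |   9 | ecdacacccacdcc
  22 |   7 | edecdacacccacdcc

SA = [12, 14, 18, 4, 6, 22, 13, 17, 21, 16, 15, 10, 2, 19, 11, 3, 20, 1, 0, 8, 5, 9, 7]
i: (SA[i-1],SA[i]) lcp shared
  1: (12,14) 2 'ac'
  2: (14,18) 2 'ac'
  3: (18,4) 0 ''
  4: (4,6) 2 'be'
  5: (6,22) 0 ''
  6: (22,13) 1 'c'
  7: (13,17) 3 'cac'
  8: (17,21) 1 'c'
  9: (21,16) 2 'cc'
  10: (16,15) 2 'cc'
  11: (15,10) 1 'c'
  12: (10,2) 2 'cd'
  13: (2,19) 2 'cd'
  14: (19,11) 0 ''
  15: (11,3) 1 'd'
  16: (3,20) 1 'd'
  17: (20,1) 2 'dc'
  18: (1,0) 1 'd'
  19: (0,8) 1 'd'
  20: (8,5) 0 ''
  21: (5,9) 1 'e'
  22: (9,7) 1 'e'

[0, 2, 2, 0, 2, 0, 1, 3, 1, 2, 2, 1, 2, 2, 0, 1, 1, 2, 1, 1, 0, 1, 1]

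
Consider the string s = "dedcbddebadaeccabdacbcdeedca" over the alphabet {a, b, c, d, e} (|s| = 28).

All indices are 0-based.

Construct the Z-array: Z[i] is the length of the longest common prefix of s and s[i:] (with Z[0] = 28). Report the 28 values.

Z[0]=28
i=1: fresh scan; Z[1]=0
i=2: fresh scan; Z[2]=1 extend→box=[2,3)
i=3: fresh scan; Z[3]=0
i=4: fresh scan; Z[4]=0
i=5: fresh scan; Z[5]=1 extend→box=[5,6)
i=6: fresh scan; Z[6]=2 extend→box=[6,8)
i=7: min(r-i=1, Z[1]=0)=0; Z[7]=0
i=8: fresh scan; Z[8]=0
i=9: fresh scan; Z[9]=0
i=10: fresh scan; Z[10]=1 extend→box=[10,11)
i=11: fresh scan; Z[11]=0
i=12: fresh scan; Z[12]=0
i=13: fresh scan; Z[13]=0
i=14: fresh scan; Z[14]=0
i=15: fresh scan; Z[15]=0
i=16: fresh scan; Z[16]=0
i=17: fresh scan; Z[17]=1 extend→box=[17,18)
i=18: fresh scan; Z[18]=0
i=19: fresh scan; Z[19]=0
i=20: fresh scan; Z[20]=0
i=21: fresh scan; Z[21]=0
i=22: fresh scan; Z[22]=2 extend→box=[22,24)
i=23: min(r-i=1, Z[1]=0)=0; Z[23]=0
i=24: fresh scan; Z[24]=0
i=25: fresh scan; Z[25]=1 extend→box=[25,26)
i=26: fresh scan; Z[26]=0
i=27: fresh scan; Z[27]=0

[28, 0, 1, 0, 0, 1, 2, 0, 0, 0, 1, 0, 0, 0, 0, 0, 0, 1, 0, 0, 0, 0, 2, 0, 0, 1, 0, 0]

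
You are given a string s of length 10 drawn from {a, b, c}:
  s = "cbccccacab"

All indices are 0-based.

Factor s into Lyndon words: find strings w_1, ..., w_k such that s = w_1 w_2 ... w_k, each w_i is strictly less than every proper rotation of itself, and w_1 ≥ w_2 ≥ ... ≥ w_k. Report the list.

emit factor 1: 'c' (i=0, period=1)
emit factor 2: 'bcccc' (i=1, period=5)
emit factor 3: 'ac' (i=6, period=2)
emit factor 4: 'ab' (i=8, period=2)

["c", "bcccc", "ac", "ab"]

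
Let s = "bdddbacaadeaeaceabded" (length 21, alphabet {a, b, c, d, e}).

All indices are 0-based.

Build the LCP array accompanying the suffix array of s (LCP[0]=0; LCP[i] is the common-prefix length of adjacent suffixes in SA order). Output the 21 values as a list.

[0, 1, 1, 2, 1, 1, 0, 1, 2, 0, 1, 0, 1, 1, 2, 1, 2, 0, 2, 2, 1]

rank→(start, suffix):
  0 → (7, 'aadeaeaceabded')
  1 → (16, 'abded')
  2 → (5, 'acaadeaeaceabded')
  3 → (13, 'aceabded')
  4 → (8, 'adeaeaceabded')
  5 → (11, 'aeaceabded')
  6 → (4, 'bacaadeaeaceabded')
  7 → (0, 'bdddbacaadeaeaceabded')
  8 → (17, 'bded')
  9 → (6, 'caadeaeaceabded')
  10 → (14, 'ceabded')
  11 → (20, 'd')
  12 → (3, 'dbacaadeaeaceabded')
  13 → (2, 'ddbacaadeaeaceabded')
  14 → (1, 'dddbacaadeaeaceabded')
  15 → (9, 'deaeaceabded')
  16 → (18, 'ded')
  17 → (15, 'eabded')
  18 → (12, 'eaceabded')
  19 → (10, 'eaeaceabded')
  20 → (19, 'ed')

SA = [7, 16, 5, 13, 8, 11, 4, 0, 17, 6, 14, 20, 3, 2, 1, 9, 18, 15, 12, 10, 19]
rank  pair      lcp
   1  s[7:],s[16:]  1  'a'
   2  s[16:],s[5:]  1  'a'
   3  s[5:],s[13:]  2  'ac'
   4  s[13:],s[8:]  1  'a'
   5  s[8:],s[11:]  1  'a'
   6  s[11:],s[4:]  0  ''
   7  s[4:],s[0:]  1  'b'
   8  s[0:],s[17:]  2  'bd'
   9  s[17:],s[6:]  0  ''
  10  s[6:],s[14:]  1  'c'
  11  s[14:],s[20:]  0  ''
  12  s[20:],s[3:]  1  'd'
  13  s[3:],s[2:]  1  'd'
  14  s[2:],s[1:]  2  'dd'
  15  s[1:],s[9:]  1  'd'
  16  s[9:],s[18:]  2  'de'
  17  s[18:],s[15:]  0  ''
  18  s[15:],s[12:]  2  'ea'
  19  s[12:],s[10:]  2  'ea'
  20  s[10:],s[19:]  1  'e'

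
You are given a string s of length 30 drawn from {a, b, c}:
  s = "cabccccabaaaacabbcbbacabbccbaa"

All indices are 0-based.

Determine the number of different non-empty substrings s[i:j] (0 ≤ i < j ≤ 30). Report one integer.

402

sorted suffixes:
  #0 SA[0]=29  'a'
  #1 SA[1]=28  'aa'
  #2 SA[2]=9  'aaaacabbcbbacabbccbaa'
  #3 SA[3]=10  'aaacabbcbbacabbccbaa'
  #4 SA[4]=11  'aacabbcbbacabbccbaa'
  #5 SA[5]=7  'abaaaacabbcbbacabbccbaa'
  #6 SA[6]=14  'abbcbbacabbccbaa'
  #7 SA[7]=22  'abbccbaa'
  #8 SA[8]=1  'abccccabaaaacabbcbbacabbccbaa'
  #9 SA[9]=12  'acabbcbbacabbccbaa'
  #10 SA[10]=20  'acabbccbaa'
  #11 SA[11]=27  'baa'
  #12 SA[12]=8  'baaaacabbcbbacabbccbaa'
  #13 SA[13]=19  'bacabbccbaa'
  #14 SA[14]=18  'bbacabbccbaa'
  #15 SA[15]=15  'bbcbbacabbccbaa'
  #16 SA[16]=23  'bbccbaa'
  #17 SA[17]=16  'bcbbacabbccbaa'
  #18 SA[18]=24  'bccbaa'
  #19 SA[19]=2  'bccccabaaaacabbcbbacabbccbaa'
  #20 SA[20]=6  'cabaaaacabbcbbacabbccbaa'
  #21 SA[21]=13  'cabbcbbacabbccbaa'
  #22 SA[22]=21  'cabbccbaa'
  #23 SA[23]=0  'cabccccabaaaacabbcbbacabbccbaa'
  #24 SA[24]=26  'cbaa'
  #25 SA[25]=17  'cbbacabbccbaa'
  #26 SA[26]=5  'ccabaaaacabbcbbacabbccbaa'
  #27 SA[27]=25  'ccbaa'
  #28 SA[28]=4  'cccabaaaacabbcbbacabbccbaa'
  #29 SA[29]=3  'ccccabaaaacabbcbbacabbccbaa'

SA = [29, 28, 9, 10, 11, 7, 14, 22, 1, 12, 20, 27, 8, 19, 18, 15, 23, 16, 24, 2, 6, 13, 21, 0, 26, 17, 5, 25, 4, 3]
rank  pair      lcp
   1  s[29:],s[28:]  1  'a'
   2  s[28:],s[9:]  2  'aa'
   3  s[9:],s[10:]  3  'aaa'
   4  s[10:],s[11:]  2  'aa'
   5  s[11:],s[7:]  1  'a'
   6  s[7:],s[14:]  2  'ab'
   7  s[14:],s[22:]  4  'abbc'
   8  s[22:],s[1:]  2  'ab'
   9  s[1:],s[12:]  1  'a'
  10  s[12:],s[20:]  6  'acabbc'
  11  s[20:],s[27:]  0  ''
  12  s[27:],s[8:]  3  'baa'
  13  s[8:],s[19:]  2  'ba'
  14  s[19:],s[18:]  1  'b'
  15  s[18:],s[15:]  2  'bb'
  16  s[15:],s[23:]  3  'bbc'
  17  s[23:],s[16:]  1  'b'
  18  s[16:],s[24:]  2  'bc'
  19  s[24:],s[2:]  3  'bcc'
  20  s[2:],s[6:]  0  ''
  21  s[6:],s[13:]  3  'cab'
  22  s[13:],s[21:]  5  'cabbc'
  23  s[21:],s[0:]  3  'cab'
  24  s[0:],s[26:]  1  'c'
  25  s[26:],s[17:]  2  'cb'
  26  s[17:],s[5:]  1  'c'
  27  s[5:],s[25:]  2  'cc'
  28  s[25:],s[4:]  2  'cc'
  29  s[4:],s[3:]  3  'ccc'

n(n+1)/2 = 30·31/2 = 465
Σ LCP = 0 + 1 + 2 + 3 + 2 + 1 + 2 + 4 + 2 + 1 + 6 + 0 + 3 + 2 + 1 + 2 + 3 + 1 + 2 + 3 + 0 + 3 + 5 + 3 + 1 + 2 + 1 + 2 + 2 + 3 = 63
distinct = 465 − 63 = 402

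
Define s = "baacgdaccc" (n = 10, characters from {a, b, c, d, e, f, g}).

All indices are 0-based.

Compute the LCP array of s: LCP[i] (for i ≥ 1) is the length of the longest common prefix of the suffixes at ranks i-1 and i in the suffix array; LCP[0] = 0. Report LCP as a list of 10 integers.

rank→(start, suffix):
  0 → (1, 'aacgdaccc')
  1 → (6, 'accc')
  2 → (2, 'acgdaccc')
  3 → (0, 'baacgdaccc')
  4 → (9, 'c')
  5 → (8, 'cc')
  6 → (7, 'ccc')
  7 → (3, 'cgdaccc')
  8 → (5, 'daccc')
  9 → (4, 'gdaccc')

SA = [1, 6, 2, 0, 9, 8, 7, 3, 5, 4]
rank  pair      lcp
   1  s[1:],s[6:]  1  'a'
   2  s[6:],s[2:]  2  'ac'
   3  s[2:],s[0:]  0  ''
   4  s[0:],s[9:]  0  ''
   5  s[9:],s[8:]  1  'c'
   6  s[8:],s[7:]  2  'cc'
   7  s[7:],s[3:]  1  'c'
   8  s[3:],s[5:]  0  ''
   9  s[5:],s[4:]  0  ''

[0, 1, 2, 0, 0, 1, 2, 1, 0, 0]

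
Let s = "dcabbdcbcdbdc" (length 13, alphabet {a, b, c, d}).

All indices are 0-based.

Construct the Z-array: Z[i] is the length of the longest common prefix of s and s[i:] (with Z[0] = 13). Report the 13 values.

[13, 0, 0, 0, 0, 2, 0, 0, 0, 1, 0, 2, 0]

Z[0]=13
i=1: i≥r, start 0; Z[1]=0
i=2: i≥r, start 0; Z[2]=0
i=3: i≥r, start 0; Z[3]=0
i=4: i≥r, start 0; Z[4]=0
i=5: i≥r, start 0; Z[5]=2 scan→box=[5,7)
i=6: min(r-i=1, Z[1]=0)=0; Z[6]=0
i=7: i≥r, start 0; Z[7]=0
i=8: i≥r, start 0; Z[8]=0
i=9: i≥r, start 0; Z[9]=1 scan→box=[9,10)
i=10: i≥r, start 0; Z[10]=0
i=11: i≥r, start 0; Z[11]=2 scan→box=[11,13)
i=12: min(r-i=1, Z[1]=0)=0; Z[12]=0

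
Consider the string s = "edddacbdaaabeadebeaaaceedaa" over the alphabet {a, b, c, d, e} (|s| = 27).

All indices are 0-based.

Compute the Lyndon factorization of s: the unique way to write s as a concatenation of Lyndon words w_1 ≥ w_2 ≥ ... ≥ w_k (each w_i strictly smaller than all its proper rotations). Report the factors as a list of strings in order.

emit factor 1: 'e' (i=0, period=1)
emit factor 2: 'd' (i=1, period=1)
emit factor 3: 'd' (i=2, period=1)
emit factor 4: 'd' (i=3, period=1)
emit factor 5: 'acbd' (i=4, period=4)
emit factor 6: 'aaabeadebeaaaceed' (i=8, period=17)
emit factor 7: 'a' (i=25, period=1)
emit factor 8: 'a' (i=26, period=1)

["e", "d", "d", "d", "acbd", "aaabeadebeaaaceed", "a", "a"]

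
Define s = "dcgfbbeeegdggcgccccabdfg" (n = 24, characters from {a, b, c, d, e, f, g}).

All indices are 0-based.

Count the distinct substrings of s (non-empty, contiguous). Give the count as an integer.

sorted suffixes:
  #0 SA[0]=19  'abdfg'
  #1 SA[1]=4  'bbeeegdggcgccccabdfg'
  #2 SA[2]=20  'bdfg'
  #3 SA[3]=5  'beeegdggcgccccabdfg'
  #4 SA[4]=18  'cabdfg'
  #5 SA[5]=17  'ccabdfg'
  #6 SA[6]=16  'cccabdfg'
  #7 SA[7]=15  'ccccabdfg'
  #8 SA[8]=13  'cgccccabdfg'
  #9 SA[9]=1  'cgfbbeeegdggcgccccabdfg'
  #10 SA[10]=0  'dcgfbbeeegdggcgccccabdfg'
  #11 SA[11]=21  'dfg'
  #12 SA[12]=10  'dggcgccccabdfg'
  #13 SA[13]=6  'eeegdggcgccccabdfg'
  #14 SA[14]=7  'eegdggcgccccabdfg'
  #15 SA[15]=8  'egdggcgccccabdfg'
  #16 SA[16]=3  'fbbeeegdggcgccccabdfg'
  #17 SA[17]=22  'fg'
  #18 SA[18]=23  'g'
  #19 SA[19]=14  'gccccabdfg'
  #20 SA[20]=12  'gcgccccabdfg'
  #21 SA[21]=9  'gdggcgccccabdfg'
  #22 SA[22]=2  'gfbbeeegdggcgccccabdfg'
  #23 SA[23]=11  'ggcgccccabdfg'

SA = [19, 4, 20, 5, 18, 17, 16, 15, 13, 1, 0, 21, 10, 6, 7, 8, 3, 22, 23, 14, 12, 9, 2, 11]
i: (SA[i-1],SA[i]) lcp shared
  1: (19,4) 0 ''
  2: (4,20) 1 'b'
  3: (20,5) 1 'b'
  4: (5,18) 0 ''
  5: (18,17) 1 'c'
  6: (17,16) 2 'cc'
  7: (16,15) 3 'ccc'
  8: (15,13) 1 'c'
  9: (13,1) 2 'cg'
  10: (1,0) 0 ''
  11: (0,21) 1 'd'
  12: (21,10) 1 'd'
  13: (10,6) 0 ''
  14: (6,7) 2 'ee'
  15: (7,8) 1 'e'
  16: (8,3) 0 ''
  17: (3,22) 1 'f'
  18: (22,23) 0 ''
  19: (23,14) 1 'g'
  20: (14,12) 2 'gc'
  21: (12,9) 1 'g'
  22: (9,2) 1 'g'
  23: (2,11) 1 'g'

n(n+1)/2 = 24·25/2 = 300
Σ LCP = 0 + 0 + 1 + 1 + 0 + 1 + 2 + 3 + 1 + 2 + 0 + 1 + 1 + 0 + 2 + 1 + 0 + 1 + 0 + 1 + 2 + 1 + 1 + 1 = 23
distinct = 300 − 23 = 277

277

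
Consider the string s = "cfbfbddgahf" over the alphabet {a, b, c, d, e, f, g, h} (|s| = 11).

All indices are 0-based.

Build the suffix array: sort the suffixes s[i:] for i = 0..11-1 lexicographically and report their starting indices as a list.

sorted suffixes:
  #0 SA[0]=8  'ahf'
  #1 SA[1]=4  'bddgahf'
  #2 SA[2]=2  'bfbddgahf'
  #3 SA[3]=0  'cfbfbddgahf'
  #4 SA[4]=5  'ddgahf'
  #5 SA[5]=6  'dgahf'
  #6 SA[6]=10  'f'
  #7 SA[7]=3  'fbddgahf'
  #8 SA[8]=1  'fbfbddgahf'
  #9 SA[9]=7  'gahf'
  #10 SA[10]=9  'hf'

[8, 4, 2, 0, 5, 6, 10, 3, 1, 7, 9]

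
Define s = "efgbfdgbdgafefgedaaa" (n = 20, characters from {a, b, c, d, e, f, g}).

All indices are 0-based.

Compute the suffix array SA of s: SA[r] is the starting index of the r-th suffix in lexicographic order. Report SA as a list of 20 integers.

[19, 18, 17, 10, 7, 3, 16, 8, 5, 15, 0, 12, 4, 11, 1, 13, 9, 6, 2, 14]

sorted suffixes:
  #0 SA[0]=19  'a'
  #1 SA[1]=18  'aa'
  #2 SA[2]=17  'aaa'
  #3 SA[3]=10  'afefgedaaa'
  #4 SA[4]=7  'bdgafefgedaaa'
  #5 SA[5]=3  'bfdgbdgafefgedaaa'
  #6 SA[6]=16  'daaa'
  #7 SA[7]=8  'dgafefgedaaa'
  #8 SA[8]=5  'dgbdgafefgedaaa'
  #9 SA[9]=15  'edaaa'
  #10 SA[10]=0  'efgbfdgbdgafefgedaaa'
  #11 SA[11]=12  'efgedaaa'
  #12 SA[12]=4  'fdgbdgafefgedaaa'
  #13 SA[13]=11  'fefgedaaa'
  #14 SA[14]=1  'fgbfdgbdgafefgedaaa'
  #15 SA[15]=13  'fgedaaa'
  #16 SA[16]=9  'gafefgedaaa'
  #17 SA[17]=6  'gbdgafefgedaaa'
  #18 SA[18]=2  'gbfdgbdgafefgedaaa'
  #19 SA[19]=14  'gedaaa'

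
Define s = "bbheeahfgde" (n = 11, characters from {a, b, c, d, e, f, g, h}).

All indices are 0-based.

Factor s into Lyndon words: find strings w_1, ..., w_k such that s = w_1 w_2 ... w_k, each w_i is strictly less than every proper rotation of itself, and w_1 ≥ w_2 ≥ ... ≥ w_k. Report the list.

["bbhee", "ahfgde"]

emit factor 1: 'bbhee' (i=0, period=5)
emit factor 2: 'ahfgde' (i=5, period=6)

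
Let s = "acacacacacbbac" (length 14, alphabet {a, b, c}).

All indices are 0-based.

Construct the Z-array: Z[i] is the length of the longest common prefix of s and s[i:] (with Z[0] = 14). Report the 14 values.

[14, 0, 8, 0, 6, 0, 4, 0, 2, 0, 0, 0, 2, 0]

Z[0]=14
i=1: outside box; Z[1]=0
i=2: outside box; Z[2]=8 grow→box=[2,10)
i=3: min(r-i=7, Z[1]=0)=0; Z[3]=0
i=4: min(r-i=6, Z[2]=8)=6; Z[4]=6
i=5: min(r-i=5, Z[3]=0)=0; Z[5]=0
i=6: min(r-i=4, Z[4]=6)=4; Z[6]=4
i=7: min(r-i=3, Z[5]=0)=0; Z[7]=0
i=8: min(r-i=2, Z[6]=4)=2; Z[8]=2
i=9: min(r-i=1, Z[7]=0)=0; Z[9]=0
i=10: outside box; Z[10]=0
i=11: outside box; Z[11]=0
i=12: outside box; Z[12]=2 grow→box=[12,14)
i=13: min(r-i=1, Z[1]=0)=0; Z[13]=0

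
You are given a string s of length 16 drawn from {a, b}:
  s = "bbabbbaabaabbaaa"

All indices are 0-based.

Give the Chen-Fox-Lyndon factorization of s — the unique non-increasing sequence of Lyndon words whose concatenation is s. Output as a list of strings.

["b", "b", "abbb", "aabaabb", "a", "a", "a"]

emit factor 1: 'b' (i=0, period=1)
emit factor 2: 'b' (i=1, period=1)
emit factor 3: 'abbb' (i=2, period=4)
emit factor 4: 'aabaabb' (i=6, period=7)
emit factor 5: 'a' (i=13, period=1)
emit factor 6: 'a' (i=14, period=1)
emit factor 7: 'a' (i=15, period=1)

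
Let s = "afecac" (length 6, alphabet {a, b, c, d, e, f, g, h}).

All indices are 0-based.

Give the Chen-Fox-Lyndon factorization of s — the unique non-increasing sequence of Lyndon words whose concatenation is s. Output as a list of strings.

emit factor 1: 'afec' (i=0, period=4)
emit factor 2: 'ac' (i=4, period=2)

["afec", "ac"]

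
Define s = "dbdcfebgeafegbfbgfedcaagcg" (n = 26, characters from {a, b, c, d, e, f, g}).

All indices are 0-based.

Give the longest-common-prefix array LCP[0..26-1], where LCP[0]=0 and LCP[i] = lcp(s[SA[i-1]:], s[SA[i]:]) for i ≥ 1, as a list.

[0, 1, 1, 0, 1, 1, 2, 0, 1, 1, 0, 1, 2, 0, 1, 1, 1, 0, 1, 2, 2, 0, 1, 1, 1, 1]

sorted suffixes:
  #0 SA[0]=21  'aagcg'
  #1 SA[1]=9  'afegbfbgfedcaagcg'
  #2 SA[2]=22  'agcg'
  #3 SA[3]=1  'bdcfebgeafegbfbgfedcaagcg'
  #4 SA[4]=13  'bfbgfedcaagcg'
  #5 SA[5]=6  'bgeafegbfbgfedcaagcg'
  #6 SA[6]=15  'bgfedcaagcg'
  #7 SA[7]=20  'caagcg'
  #8 SA[8]=3  'cfebgeafegbfbgfedcaagcg'
  #9 SA[9]=24  'cg'
  #10 SA[10]=0  'dbdcfebgeafegbfbgfedcaagcg'
  #11 SA[11]=19  'dcaagcg'
  #12 SA[12]=2  'dcfebgeafegbfbgfedcaagcg'
  #13 SA[13]=8  'eafegbfbgfedcaagcg'
  #14 SA[14]=5  'ebgeafegbfbgfedcaagcg'
  #15 SA[15]=18  'edcaagcg'
  #16 SA[16]=11  'egbfbgfedcaagcg'
  #17 SA[17]=14  'fbgfedcaagcg'
  #18 SA[18]=4  'febgeafegbfbgfedcaagcg'
  #19 SA[19]=17  'fedcaagcg'
  #20 SA[20]=10  'fegbfbgfedcaagcg'
  #21 SA[21]=25  'g'
  #22 SA[22]=12  'gbfbgfedcaagcg'
  #23 SA[23]=23  'gcg'
  #24 SA[24]=7  'geafegbfbgfedcaagcg'
  #25 SA[25]=16  'gfedcaagcg'

SA = [21, 9, 22, 1, 13, 6, 15, 20, 3, 24, 0, 19, 2, 8, 5, 18, 11, 14, 4, 17, 10, 25, 12, 23, 7, 16]
[i] adj suffixes → lcp
  [1] 21/9 → 1 ('a')
  [2] 9/22 → 1 ('a')
  [3] 22/1 → 0 ('')
  [4] 1/13 → 1 ('b')
  [5] 13/6 → 1 ('b')
  [6] 6/15 → 2 ('bg')
  [7] 15/20 → 0 ('')
  [8] 20/3 → 1 ('c')
  [9] 3/24 → 1 ('c')
  [10] 24/0 → 0 ('')
  [11] 0/19 → 1 ('d')
  [12] 19/2 → 2 ('dc')
  [13] 2/8 → 0 ('')
  [14] 8/5 → 1 ('e')
  [15] 5/18 → 1 ('e')
  [16] 18/11 → 1 ('e')
  [17] 11/14 → 0 ('')
  [18] 14/4 → 1 ('f')
  [19] 4/17 → 2 ('fe')
  [20] 17/10 → 2 ('fe')
  [21] 10/25 → 0 ('')
  [22] 25/12 → 1 ('g')
  [23] 12/23 → 1 ('g')
  [24] 23/7 → 1 ('g')
  [25] 7/16 → 1 ('g')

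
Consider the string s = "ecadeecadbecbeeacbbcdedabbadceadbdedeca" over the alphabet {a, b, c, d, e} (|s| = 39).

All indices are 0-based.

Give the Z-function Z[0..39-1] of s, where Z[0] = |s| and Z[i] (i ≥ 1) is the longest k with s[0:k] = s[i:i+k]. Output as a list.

[39, 0, 0, 0, 1, 4, 0, 0, 0, 0, 2, 0, 0, 1, 1, 0, 0, 0, 0, 0, 0, 1, 0, 0, 0, 0, 0, 0, 0, 1, 0, 0, 0, 0, 1, 0, 3, 0, 0]

Z[0]=39
i=1: i≥r, start 0; Z[1]=0
i=2: i≥r, start 0; Z[2]=0
i=3: i≥r, start 0; Z[3]=0
i=4: i≥r, start 0; Z[4]=1 grow→box=[4,5)
i=5: i≥r, start 0; Z[5]=4 grow→box=[5,9)
i=6: min(r-i=3, Z[1]=0)=0; Z[6]=0
i=7: min(r-i=2, Z[2]=0)=0; Z[7]=0
i=8: min(r-i=1, Z[3]=0)=0; Z[8]=0
i=9: i≥r, start 0; Z[9]=0
i=10: i≥r, start 0; Z[10]=2 grow→box=[10,12)
i=11: min(r-i=1, Z[1]=0)=0; Z[11]=0
i=12: i≥r, start 0; Z[12]=0
i=13: i≥r, start 0; Z[13]=1 grow→box=[13,14)
i=14: i≥r, start 0; Z[14]=1 grow→box=[14,15)
i=15: i≥r, start 0; Z[15]=0
i=16: i≥r, start 0; Z[16]=0
i=17: i≥r, start 0; Z[17]=0
i=18: i≥r, start 0; Z[18]=0
i=19: i≥r, start 0; Z[19]=0
i=20: i≥r, start 0; Z[20]=0
i=21: i≥r, start 0; Z[21]=1 grow→box=[21,22)
i=22: i≥r, start 0; Z[22]=0
i=23: i≥r, start 0; Z[23]=0
i=24: i≥r, start 0; Z[24]=0
i=25: i≥r, start 0; Z[25]=0
i=26: i≥r, start 0; Z[26]=0
i=27: i≥r, start 0; Z[27]=0
i=28: i≥r, start 0; Z[28]=0
i=29: i≥r, start 0; Z[29]=1 grow→box=[29,30)
i=30: i≥r, start 0; Z[30]=0
i=31: i≥r, start 0; Z[31]=0
i=32: i≥r, start 0; Z[32]=0
i=33: i≥r, start 0; Z[33]=0
i=34: i≥r, start 0; Z[34]=1 grow→box=[34,35)
i=35: i≥r, start 0; Z[35]=0
i=36: i≥r, start 0; Z[36]=3 grow→box=[36,39)
i=37: min(r-i=2, Z[1]=0)=0; Z[37]=0
i=38: min(r-i=1, Z[2]=0)=0; Z[38]=0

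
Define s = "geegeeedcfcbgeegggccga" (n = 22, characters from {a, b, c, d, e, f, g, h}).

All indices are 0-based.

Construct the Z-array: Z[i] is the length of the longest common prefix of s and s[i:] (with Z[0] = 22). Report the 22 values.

[22, 0, 0, 3, 0, 0, 0, 0, 0, 0, 0, 0, 4, 0, 0, 1, 1, 1, 0, 0, 1, 0]

Z[0]=22
i=1: i≥r, start 0; Z[1]=0
i=2: i≥r, start 0; Z[2]=0
i=3: i≥r, start 0; Z[3]=3 grow→box=[3,6)
i=4: min(r-i=2, Z[1]=0)=0; Z[4]=0
i=5: min(r-i=1, Z[2]=0)=0; Z[5]=0
i=6: i≥r, start 0; Z[6]=0
i=7: i≥r, start 0; Z[7]=0
i=8: i≥r, start 0; Z[8]=0
i=9: i≥r, start 0; Z[9]=0
i=10: i≥r, start 0; Z[10]=0
i=11: i≥r, start 0; Z[11]=0
i=12: i≥r, start 0; Z[12]=4 grow→box=[12,16)
i=13: min(r-i=3, Z[1]=0)=0; Z[13]=0
i=14: min(r-i=2, Z[2]=0)=0; Z[14]=0
i=15: min(r-i=1, Z[3]=3)=1; Z[15]=1
i=16: i≥r, start 0; Z[16]=1 grow→box=[16,17)
i=17: i≥r, start 0; Z[17]=1 grow→box=[17,18)
i=18: i≥r, start 0; Z[18]=0
i=19: i≥r, start 0; Z[19]=0
i=20: i≥r, start 0; Z[20]=1 grow→box=[20,21)
i=21: i≥r, start 0; Z[21]=0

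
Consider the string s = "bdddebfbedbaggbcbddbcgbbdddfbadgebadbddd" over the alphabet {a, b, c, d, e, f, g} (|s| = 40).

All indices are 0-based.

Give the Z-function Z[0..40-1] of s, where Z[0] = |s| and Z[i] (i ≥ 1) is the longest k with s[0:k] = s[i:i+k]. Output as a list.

[40, 0, 0, 0, 0, 1, 0, 1, 0, 0, 1, 0, 0, 0, 1, 0, 3, 0, 0, 1, 0, 0, 1, 4, 0, 0, 0, 0, 1, 0, 0, 0, 0, 1, 0, 0, 4, 0, 0, 0]

Z[0]=40
i=1: outside box; Z[1]=0
i=2: outside box; Z[2]=0
i=3: outside box; Z[3]=0
i=4: outside box; Z[4]=0
i=5: outside box; Z[5]=1 grow→box=[5,6)
i=6: outside box; Z[6]=0
i=7: outside box; Z[7]=1 grow→box=[7,8)
i=8: outside box; Z[8]=0
i=9: outside box; Z[9]=0
i=10: outside box; Z[10]=1 grow→box=[10,11)
i=11: outside box; Z[11]=0
i=12: outside box; Z[12]=0
i=13: outside box; Z[13]=0
i=14: outside box; Z[14]=1 grow→box=[14,15)
i=15: outside box; Z[15]=0
i=16: outside box; Z[16]=3 grow→box=[16,19)
i=17: min(r-i=2, Z[1]=0)=0; Z[17]=0
i=18: min(r-i=1, Z[2]=0)=0; Z[18]=0
i=19: outside box; Z[19]=1 grow→box=[19,20)
i=20: outside box; Z[20]=0
i=21: outside box; Z[21]=0
i=22: outside box; Z[22]=1 grow→box=[22,23)
i=23: outside box; Z[23]=4 grow→box=[23,27)
i=24: min(r-i=3, Z[1]=0)=0; Z[24]=0
i=25: min(r-i=2, Z[2]=0)=0; Z[25]=0
i=26: min(r-i=1, Z[3]=0)=0; Z[26]=0
i=27: outside box; Z[27]=0
i=28: outside box; Z[28]=1 grow→box=[28,29)
i=29: outside box; Z[29]=0
i=30: outside box; Z[30]=0
i=31: outside box; Z[31]=0
i=32: outside box; Z[32]=0
i=33: outside box; Z[33]=1 grow→box=[33,34)
i=34: outside box; Z[34]=0
i=35: outside box; Z[35]=0
i=36: outside box; Z[36]=4 grow→box=[36,40)
i=37: min(r-i=3, Z[1]=0)=0; Z[37]=0
i=38: min(r-i=2, Z[2]=0)=0; Z[38]=0
i=39: min(r-i=1, Z[3]=0)=0; Z[39]=0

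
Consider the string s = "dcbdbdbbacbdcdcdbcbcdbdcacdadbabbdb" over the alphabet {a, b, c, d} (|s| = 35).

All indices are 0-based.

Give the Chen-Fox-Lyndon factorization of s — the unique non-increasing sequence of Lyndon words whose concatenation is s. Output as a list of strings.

emit factor 1: 'd' (i=0, period=1)
emit factor 2: 'c' (i=1, period=1)
emit factor 3: 'bd' (i=2, period=2)
emit factor 4: 'bd' (i=4, period=2)
emit factor 5: 'b' (i=6, period=1)
emit factor 6: 'b' (i=7, period=1)
emit factor 7: 'acbdcdcdbcbcdbdcacdadb' (i=8, period=22)
emit factor 8: 'abbdb' (i=30, period=5)

["d", "c", "bd", "bd", "b", "b", "acbdcdcdbcbcdbdcacdadb", "abbdb"]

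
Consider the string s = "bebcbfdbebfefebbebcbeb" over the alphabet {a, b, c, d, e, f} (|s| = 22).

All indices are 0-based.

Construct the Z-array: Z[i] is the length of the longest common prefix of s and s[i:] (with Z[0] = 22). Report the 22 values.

[22, 0, 1, 0, 1, 0, 0, 3, 0, 1, 0, 0, 0, 0, 1, 5, 0, 1, 0, 3, 0, 1]

Z[0]=22
i=1: i≥r, start 0; Z[1]=0
i=2: i≥r, start 0; Z[2]=1 extend→box=[2,3)
i=3: i≥r, start 0; Z[3]=0
i=4: i≥r, start 0; Z[4]=1 extend→box=[4,5)
i=5: i≥r, start 0; Z[5]=0
i=6: i≥r, start 0; Z[6]=0
i=7: i≥r, start 0; Z[7]=3 extend→box=[7,10)
i=8: min(r-i=2, Z[1]=0)=0; Z[8]=0
i=9: min(r-i=1, Z[2]=1)=1; Z[9]=1
i=10: i≥r, start 0; Z[10]=0
i=11: i≥r, start 0; Z[11]=0
i=12: i≥r, start 0; Z[12]=0
i=13: i≥r, start 0; Z[13]=0
i=14: i≥r, start 0; Z[14]=1 extend→box=[14,15)
i=15: i≥r, start 0; Z[15]=5 extend→box=[15,20)
i=16: min(r-i=4, Z[1]=0)=0; Z[16]=0
i=17: min(r-i=3, Z[2]=1)=1; Z[17]=1
i=18: min(r-i=2, Z[3]=0)=0; Z[18]=0
i=19: min(r-i=1, Z[4]=1)=1; Z[19]=3 extend→box=[19,22)
i=20: min(r-i=2, Z[1]=0)=0; Z[20]=0
i=21: min(r-i=1, Z[2]=1)=1; Z[21]=1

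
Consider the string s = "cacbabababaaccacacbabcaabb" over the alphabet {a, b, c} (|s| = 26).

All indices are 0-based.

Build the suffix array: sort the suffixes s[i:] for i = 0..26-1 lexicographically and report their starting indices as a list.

rank | idx | suffix
   0 |  22 | aabb
   1 |  10 | aaccacacbabcaabb
   2 |   8 | abaaccacacbabcaabb
   3 |   6 | ababaaccacacbabcaabb
   4 |   4 | abababaaccacacbabcaabb
   5 |  23 | abb
   6 |  19 | abcaabb
   7 |  14 | acacbabcaabb
   8 |   1 | acbabababaaccacacbabcaabb
   9 |  16 | acbabcaabb
  10 |  11 | accacacbabcaabb
  11 |  25 | b
  12 |   9 | baaccacacbabcaabb
  13 |   7 | babaaccacacbabcaabb
  14 |   5 | bababaaccacacbabcaabb
  15 |   3 | babababaaccacacbabcaabb
  16 |  18 | babcaabb
  17 |  24 | bb
  18 |  20 | bcaabb
  19 |  21 | caabb
  20 |  13 | cacacbabcaabb
  21 |   0 | cacbabababaaccacacbabcaabb
  22 |  15 | cacbabcaabb
  23 |   2 | cbabababaaccacacbabcaabb
  24 |  17 | cbabcaabb
  25 |  12 | ccacacbabcaabb

[22, 10, 8, 6, 4, 23, 19, 14, 1, 16, 11, 25, 9, 7, 5, 3, 18, 24, 20, 21, 13, 0, 15, 2, 17, 12]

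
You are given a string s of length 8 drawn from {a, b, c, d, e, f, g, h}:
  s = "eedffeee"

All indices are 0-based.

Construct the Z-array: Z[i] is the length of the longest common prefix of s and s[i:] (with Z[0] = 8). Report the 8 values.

[8, 1, 0, 0, 0, 2, 2, 1]

Z[0]=8
i=1: fresh scan; Z[1]=1 grow→box=[1,2)
i=2: fresh scan; Z[2]=0
i=3: fresh scan; Z[3]=0
i=4: fresh scan; Z[4]=0
i=5: fresh scan; Z[5]=2 grow→box=[5,7)
i=6: min(r-i=1, Z[1]=1)=1; Z[6]=2 grow→box=[6,8)
i=7: min(r-i=1, Z[1]=1)=1; Z[7]=1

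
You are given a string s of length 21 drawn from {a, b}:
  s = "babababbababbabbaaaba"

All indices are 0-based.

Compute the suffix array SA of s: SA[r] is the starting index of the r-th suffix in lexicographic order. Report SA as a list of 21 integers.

[20, 16, 17, 18, 1, 3, 8, 13, 5, 10, 19, 15, 0, 2, 7, 12, 4, 9, 14, 6, 11]

rank→(start, suffix):
  0 → (20, 'a')
  1 → (16, 'aaaba')
  2 → (17, 'aaba')
  3 → (18, 'aba')
  4 → (1, 'abababbababbabbaaaba')
  5 → (3, 'ababbababbabbaaaba')
  6 → (8, 'ababbabbaaaba')
  7 → (13, 'abbaaaba')
  8 → (5, 'abbababbabbaaaba')
  9 → (10, 'abbabbaaaba')
  10 → (19, 'ba')
  11 → (15, 'baaaba')
  12 → (0, 'babababbababbabbaaaba')
  13 → (2, 'bababbababbabbaaaba')
  14 → (7, 'bababbabbaaaba')
  15 → (12, 'babbaaaba')
  16 → (4, 'babbababbabbaaaba')
  17 → (9, 'babbabbaaaba')
  18 → (14, 'bbaaaba')
  19 → (6, 'bbababbabbaaaba')
  20 → (11, 'bbabbaaaba')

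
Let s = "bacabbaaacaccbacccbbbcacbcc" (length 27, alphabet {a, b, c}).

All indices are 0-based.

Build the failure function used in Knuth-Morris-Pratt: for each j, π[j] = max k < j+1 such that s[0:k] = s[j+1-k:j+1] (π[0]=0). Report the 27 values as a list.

π[0] = 0
j=1 s[j]='a': π[1]=0 (border '')
j=2 s[j]='c': π[2]=0 (border '')
j=3 s[j]='a': π[3]=0 (border '')
j=4 s[j]='b': π[4]=1 (border 'b')
j=5 s[j]='b': k: 1→0; π[5]=1 (border 'b')
j=6 s[j]='a': π[6]=2 (border 'ba')
j=7 s[j]='a': k: 2→0; π[7]=0 (border '')
j=8 s[j]='a': π[8]=0 (border '')
j=9 s[j]='c': π[9]=0 (border '')
j=10 s[j]='a': π[10]=0 (border '')
j=11 s[j]='c': π[11]=0 (border '')
j=12 s[j]='c': π[12]=0 (border '')
j=13 s[j]='b': π[13]=1 (border 'b')
j=14 s[j]='a': π[14]=2 (border 'ba')
j=15 s[j]='c': π[15]=3 (border 'bac')
j=16 s[j]='c': k: 3→0; π[16]=0 (border '')
j=17 s[j]='c': π[17]=0 (border '')
j=18 s[j]='b': π[18]=1 (border 'b')
j=19 s[j]='b': k: 1→0; π[19]=1 (border 'b')
j=20 s[j]='b': k: 1→0; π[20]=1 (border 'b')
j=21 s[j]='c': k: 1→0; π[21]=0 (border '')
j=22 s[j]='a': π[22]=0 (border '')
j=23 s[j]='c': π[23]=0 (border '')
j=24 s[j]='b': π[24]=1 (border 'b')
j=25 s[j]='c': k: 1→0; π[25]=0 (border '')
j=26 s[j]='c': π[26]=0 (border '')

[0, 0, 0, 0, 1, 1, 2, 0, 0, 0, 0, 0, 0, 1, 2, 3, 0, 0, 1, 1, 1, 0, 0, 0, 1, 0, 0]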